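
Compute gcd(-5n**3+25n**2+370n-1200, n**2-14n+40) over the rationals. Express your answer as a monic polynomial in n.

n-10

Apply the Euclidean algorithm:
  -5n**3+25n**2+370n-1200 = (-5n-45)(n**2-14n+40) + (-60n+600)
  n**2-14n+40 = (-(1/60)n+1/15)(-60n+600) + (0)
Last nonzero remainder: -60n+600. Dividing through by -60 gives the monic gcd n-10.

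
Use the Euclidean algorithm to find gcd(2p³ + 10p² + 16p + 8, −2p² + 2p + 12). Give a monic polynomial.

Repeated division with remainder:
  2p³ + 10p² + 16p + 8 = (−p − 6)(−2p² + 2p + 12) + (40p + 80)
  −2p² + 2p + 12 = (−(1/20)p + 3/20)(40p + 80) + (0)
Last nonzero remainder: 40p + 80. Dividing through by 40 gives the monic gcd p + 2.

p + 2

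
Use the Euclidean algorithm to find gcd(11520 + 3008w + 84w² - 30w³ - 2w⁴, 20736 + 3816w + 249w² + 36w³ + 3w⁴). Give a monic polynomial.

Euclidean algorithm in ℚ[w]:
  -2w⁴ - 30w³ + 84w² + 3008w + 11520 = (-2/3)(3w⁴ + 36w³ + 249w² + 3816w + 20736) + (-6w³ + 250w² + 5552w + 25344)
  3w⁴ + 36w³ + 249w² + 3816w + 20736 = (-(1/2)w - 161/6)(-6w³ + 250w² + 5552w + 25344) + ((29200/3)w² + (496400/3)w + 700800)
  -6w³ + 250w² + 5552w + 25344 = (-(9/14600)w + 66/1825)((29200/3)w² + (496400/3)w + 700800) + (0)
Last nonzero remainder: (29200/3)w² + (496400/3)w + 700800. Dividing through by 29200/3 gives the monic gcd w² + 17w + 72.

72 + 17w + w²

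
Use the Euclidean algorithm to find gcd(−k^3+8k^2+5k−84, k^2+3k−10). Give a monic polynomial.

1

Euclidean algorithm in ℚ[k]:
  −k^3+8k^2+5k−84 = (−k+11)(k^2+3k−10) + (−38k+26)
  k^2+3k−10 = (−(1/38)k−35/361)(−38k+26) + (−2700/361)
  −38k+26 = ((6859/1350)k−4693/1350)(−2700/361) + (0)
The last nonzero remainder is the constant −2700/361, so the polynomials are coprime and gcd = 1.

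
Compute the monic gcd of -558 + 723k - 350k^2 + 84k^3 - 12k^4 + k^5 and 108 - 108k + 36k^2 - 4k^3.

Repeated division with remainder:
  k^5 - 12k^4 + 84k^3 - 350k^2 + 723k - 558 = (-(1/4)k^2 + (3/4)k - 15/2)(-4k^3 + 36k^2 - 108k + 108) + (28k^2 - 168k + 252)
  -4k^3 + 36k^2 - 108k + 108 = (-(1/7)k + 3/7)(28k^2 - 168k + 252) + (0)
Last nonzero remainder: 28k^2 - 168k + 252. Dividing through by 28 gives the monic gcd k^2 - 6k + 9.

9 - 6k + k^2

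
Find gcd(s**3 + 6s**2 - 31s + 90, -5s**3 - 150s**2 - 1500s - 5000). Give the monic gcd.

Euclidean algorithm in ℚ[s]:
  s**3 + 6s**2 - 31s + 90 = (-1/5)(-5s**3 - 150s**2 - 1500s - 5000) + (-24s**2 - 331s - 910)
  -5s**3 - 150s**2 - 1500s - 5000 = ((5/24)s + 1945/576)(-24s**2 - 331s - 910) + (-(111005/576)s - 555025/288)
  -24s**2 - 331s - 910 = ((13824/111005)s + 52416/111005)(-(111005/576)s - 555025/288) + (0)
Last nonzero remainder: -(111005/576)s - 555025/288. Dividing through by -111005/576 gives the monic gcd s + 10.

s + 10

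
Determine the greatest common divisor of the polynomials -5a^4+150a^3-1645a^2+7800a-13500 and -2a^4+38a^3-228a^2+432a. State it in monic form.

a^2-15a+54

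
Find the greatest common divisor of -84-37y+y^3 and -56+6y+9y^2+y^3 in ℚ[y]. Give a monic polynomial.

Apply the Euclidean algorithm:
  y^3-37y-84 = (y^3+9y^2+6y-56) + (-9y^2-43y-28)
  y^3+9y^2+6y-56 = (-(1/9)y-38/81)(-9y^2-43y-28) + (-(1400/81)y-5600/81)
  -9y^2-43y-28 = ((729/1400)y+81/200)(-(1400/81)y-5600/81) + (0)
Last nonzero remainder: -(1400/81)y-5600/81. Dividing through by -1400/81 gives the monic gcd y+4.

4+y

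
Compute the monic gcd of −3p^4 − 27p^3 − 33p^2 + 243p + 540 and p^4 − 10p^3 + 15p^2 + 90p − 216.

By polynomial division,
  −3p^4 − 27p^3 − 33p^2 + 243p + 540 = (−3)(p^4 − 10p^3 + 15p^2 + 90p − 216) + (−57p^3 + 12p^2 + 513p − 108)
  p^4 − 10p^3 + 15p^2 + 90p − 216 = (−(1/57)p + 62/361)(−57p^3 + 12p^2 + 513p − 108) + ((7920/361)p^2 − 71280/361)
  −57p^3 + 12p^2 + 513p − 108 = (−(6859/2640)p + 361/660)((7920/361)p^2 − 71280/361) + (0)
Last nonzero remainder: (7920/361)p^2 − 71280/361. Dividing through by 7920/361 gives the monic gcd p^2 − 9.

p^2 − 9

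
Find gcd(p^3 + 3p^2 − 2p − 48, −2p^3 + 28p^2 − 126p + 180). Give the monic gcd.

p − 3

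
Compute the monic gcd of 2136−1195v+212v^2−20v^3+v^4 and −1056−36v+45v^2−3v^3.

By polynomial division,
  v^4−20v^3+212v^2−1195v+2136 = (−(1/3)v+5/3)(−3v^3+45v^2−36v−1056) + (125v^2−1487v+3896)
  −3v^3+45v^2−36v−1056 = (−(3/125)v+1164/15625)(125v^2−1487v+3896) + ((2629368/15625)v−21034944/15625)
  125v^2−1487v+3896 = ((1953125/2629368)v−7609375/2629368)((2629368/15625)v−21034944/15625) + (0)
Last nonzero remainder: (2629368/15625)v−21034944/15625. Dividing through by 2629368/15625 gives the monic gcd v−8.

−8+v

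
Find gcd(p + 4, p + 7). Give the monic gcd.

Repeated division with remainder:
  p + 4 = (p + 7) + (-3)
  p + 7 = (-(1/3)p - 7/3)(-3) + (0)
The last nonzero remainder is the constant -3, so the polynomials are coprime and gcd = 1.

1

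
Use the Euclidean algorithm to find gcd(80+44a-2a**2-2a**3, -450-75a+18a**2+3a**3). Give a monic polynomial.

-5+a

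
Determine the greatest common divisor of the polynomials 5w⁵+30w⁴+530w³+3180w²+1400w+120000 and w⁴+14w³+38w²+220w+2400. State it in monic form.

w³+4w²-2w+240

Euclidean algorithm in ℚ[w]:
  5w⁵+30w⁴+530w³+3180w²+1400w+120000 = (5w-40)(w⁴+14w³+38w²+220w+2400) + (900w³+3600w²-1800w+216000)
  w⁴+14w³+38w²+220w+2400 = ((1/900)w+1/90)(900w³+3600w²-1800w+216000) + (0)
Last nonzero remainder: 900w³+3600w²-1800w+216000. Dividing through by 900 gives the monic gcd w³+4w²-2w+240.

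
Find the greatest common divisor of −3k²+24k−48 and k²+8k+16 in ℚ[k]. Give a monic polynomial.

1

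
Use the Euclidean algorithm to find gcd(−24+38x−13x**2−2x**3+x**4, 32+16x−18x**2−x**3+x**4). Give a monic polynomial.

−8+2x+x**2

Euclidean algorithm in ℚ[x]:
  x**4−2x**3−13x**2+38x−24 = (x**4−x**3−18x**2+16x+32) + (−x**3+5x**2+22x−56)
  x**4−x**3−18x**2+16x+32 = (−x−4)(−x**3+5x**2+22x−56) + (24x**2+48x−192)
  −x**3+5x**2+22x−56 = (−(1/24)x+7/24)(24x**2+48x−192) + (0)
Last nonzero remainder: 24x**2+48x−192. Dividing through by 24 gives the monic gcd x**2+2x−8.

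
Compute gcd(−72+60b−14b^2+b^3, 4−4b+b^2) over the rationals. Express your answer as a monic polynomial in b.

−2+b

Euclidean algorithm in ℚ[b]:
  b^3−14b^2+60b−72 = (b−10)(b^2−4b+4) + (16b−32)
  b^2−4b+4 = ((1/16)b−1/8)(16b−32) + (0)
Last nonzero remainder: 16b−32. Dividing through by 16 gives the monic gcd b−2.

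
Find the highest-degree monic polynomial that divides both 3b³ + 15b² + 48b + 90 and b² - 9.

b + 3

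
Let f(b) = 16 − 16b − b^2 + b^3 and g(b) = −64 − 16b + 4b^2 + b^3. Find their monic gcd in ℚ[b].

Euclidean algorithm in ℚ[b]:
  b^3 − b^2 − 16b + 16 = (b^3 + 4b^2 − 16b − 64) + (−5b^2 + 80)
  b^3 + 4b^2 − 16b − 64 = (−(1/5)b − 4/5)(−5b^2 + 80) + (0)
Last nonzero remainder: −5b^2 + 80. Dividing through by −5 gives the monic gcd b^2 − 16.

−16 + b^2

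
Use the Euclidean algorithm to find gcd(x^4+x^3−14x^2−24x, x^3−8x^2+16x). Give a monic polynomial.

x^2−4x

By polynomial division,
  x^4+x^3−14x^2−24x = (x+9)(x^3−8x^2+16x) + (42x^2−168x)
  x^3−8x^2+16x = ((1/42)x−2/21)(42x^2−168x) + (0)
Last nonzero remainder: 42x^2−168x. Dividing through by 42 gives the monic gcd x^2−4x.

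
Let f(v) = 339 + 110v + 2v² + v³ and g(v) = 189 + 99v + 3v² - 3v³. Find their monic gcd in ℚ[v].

3 + v

Apply the Euclidean algorithm:
  v³ + 2v² + 110v + 339 = (-1/3)(-3v³ + 3v² + 99v + 189) + (3v² + 143v + 402)
  -3v³ + 3v² + 99v + 189 = (-v + 146/3)(3v² + 143v + 402) + (-(19375/3)v - 19375)
  3v² + 143v + 402 = (-(9/19375)v - 402/19375)(-(19375/3)v - 19375) + (0)
Last nonzero remainder: -(19375/3)v - 19375. Dividing through by -19375/3 gives the monic gcd v + 3.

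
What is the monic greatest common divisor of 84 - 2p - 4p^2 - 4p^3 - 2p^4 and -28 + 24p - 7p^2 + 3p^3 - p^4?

-14 + 5p - p^2 + p^3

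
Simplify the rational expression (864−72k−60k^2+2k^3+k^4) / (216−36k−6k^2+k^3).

Repeated division with remainder:
  k^4+2k^3−60k^2−72k+864 = (k+8)(k^3−6k^2−36k+216) + (24k^2−864)
  k^3−6k^2−36k+216 = ((1/24)k−1/4)(24k^2−864) + (0)
Last nonzero remainder: 24k^2−864. Dividing through by 24 gives the monic gcd k^2−36.
Cancel k^2−36 from numerator and denominator to get the reduced form.

(−24+2k+k^2)/(−6+k)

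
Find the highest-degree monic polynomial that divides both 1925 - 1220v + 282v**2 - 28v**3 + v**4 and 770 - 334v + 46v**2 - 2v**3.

-385 + 167v - 23v**2 + v**3

Euclidean algorithm in ℚ[v]:
  v**4 - 28v**3 + 282v**2 - 1220v + 1925 = (-(1/2)v + 5/2)(-2v**3 + 46v**2 - 334v + 770) + (0)
Last nonzero remainder: -2v**3 + 46v**2 - 334v + 770. Dividing through by -2 gives the monic gcd v**3 - 23v**2 + 167v - 385.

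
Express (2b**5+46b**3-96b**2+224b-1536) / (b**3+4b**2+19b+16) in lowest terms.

By polynomial division,
  2b**5+46b**3-96b**2+224b-1536 = (2b**2-8b+40)(b**3+4b**2+19b+16) + (-136b**2-408b-2176)
  b**3+4b**2+19b+16 = (-(1/136)b-1/136)(-136b**2-408b-2176) + (0)
Last nonzero remainder: -136b**2-408b-2176. Dividing through by -136 gives the monic gcd b**2+3b+16.
Cancel b**2+3b+16 from numerator and denominator to get the reduced form.

(2b**3-6b**2+32b-96)/(b+1)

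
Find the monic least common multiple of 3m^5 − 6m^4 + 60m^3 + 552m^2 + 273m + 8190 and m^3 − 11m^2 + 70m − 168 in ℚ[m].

Repeated division with remainder:
  3m^5 − 6m^4 + 60m^3 + 552m^2 + 273m + 8190 = (3m^2 + 27m + 147)(m^3 − 11m^2 + 70m − 168) + (783m^2 − 5481m + 32886)
  m^3 − 11m^2 + 70m − 168 = ((1/783)m − 4/783)(783m^2 − 5481m + 32886) + (0)
Last nonzero remainder: 783m^2 − 5481m + 32886. Dividing through by 783 gives the monic gcd m^2 − 7m + 42.
Then lcm(f, g) = f·g / gcd(f, g); expanding and making the result monic gives the answer.

m^6 − 6m^5 + 28m^4 + 104m^3 − 645m^2 + 2366m − 10920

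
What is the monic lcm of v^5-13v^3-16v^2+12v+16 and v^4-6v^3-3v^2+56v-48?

Euclidean algorithm in ℚ[v]:
  v^5-13v^3-16v^2+12v+16 = (v+6)(v^4-6v^3-3v^2+56v-48) + (26v^3-54v^2-276v+304)
  v^4-6v^3-3v^2+56v-48 = ((1/26)v-51/338)(26v^3-54v^2-276v+304) + (-(90/169)v^2+(450/169)v-360/169)
  26v^3-54v^2-276v+304 = (-(2197/45)v-6422/45)(-(90/169)v^2+(450/169)v-360/169) + (0)
Last nonzero remainder: -(90/169)v^2+(450/169)v-360/169. Dividing through by -90/169 gives the monic gcd v^2-5v+4.
Then lcm(f, g) = f·g / gcd(f, g); expanding and making the result monic gives the answer.

v^7-v^6-25v^5-3v^4+184v^3+196v^2-160v-192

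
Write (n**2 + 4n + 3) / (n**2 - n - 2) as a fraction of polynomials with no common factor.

(n + 3)/(n - 2)

By polynomial division,
  n**2 + 4n + 3 = (n**2 - n - 2) + (5n + 5)
  n**2 - n - 2 = ((1/5)n - 2/5)(5n + 5) + (0)
Last nonzero remainder: 5n + 5. Dividing through by 5 gives the monic gcd n + 1.
Cancel n + 1 from numerator and denominator to get the reduced form.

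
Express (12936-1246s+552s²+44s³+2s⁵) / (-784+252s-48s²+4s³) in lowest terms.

Euclidean algorithm in ℚ[s]:
  2s⁵+44s³+552s²-1246s+12936 = ((1/2)s²+6s+103/2)(4s³-48s²+252s-784) + (1904s²-9520s+53312)
  4s³-48s²+252s-784 = ((1/476)s-1/68)(1904s²-9520s+53312) + (0)
Last nonzero remainder: 1904s²-9520s+53312. Dividing through by 1904 gives the monic gcd s²-5s+28.
Cancel s²-5s+28 from numerator and denominator to get the reduced form.

(231+19s+5s²+s³)/(-14+2s)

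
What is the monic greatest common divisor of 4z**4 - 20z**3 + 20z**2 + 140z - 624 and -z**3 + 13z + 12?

Repeated division with remainder:
  4z**4 - 20z**3 + 20z**2 + 140z - 624 = (-4z + 20)(-z**3 + 13z + 12) + (72z**2 - 72z - 864)
  -z**3 + 13z + 12 = (-(1/72)z - 1/72)(72z**2 - 72z - 864) + (0)
Last nonzero remainder: 72z**2 - 72z - 864. Dividing through by 72 gives the monic gcd z**2 - z - 12.

z**2 - z - 12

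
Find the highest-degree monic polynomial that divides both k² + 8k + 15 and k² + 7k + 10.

k + 5

Apply the Euclidean algorithm:
  k² + 8k + 15 = (k² + 7k + 10) + (k + 5)
  k² + 7k + 10 = (k + 2)(k + 5) + (0)
The last nonzero remainder k + 5 is already monic.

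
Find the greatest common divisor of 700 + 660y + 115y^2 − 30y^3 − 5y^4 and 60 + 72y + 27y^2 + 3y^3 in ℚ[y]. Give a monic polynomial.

4 + 4y + y^2

Repeated division with remainder:
  −5y^4 − 30y^3 + 115y^2 + 660y + 700 = (−(5/3)y + 5)(3y^3 + 27y^2 + 72y + 60) + (100y^2 + 400y + 400)
  3y^3 + 27y^2 + 72y + 60 = ((3/100)y + 3/20)(100y^2 + 400y + 400) + (0)
Last nonzero remainder: 100y^2 + 400y + 400. Dividing through by 100 gives the monic gcd y^2 + 4y + 4.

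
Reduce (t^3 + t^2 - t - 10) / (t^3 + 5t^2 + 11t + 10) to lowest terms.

Apply the Euclidean algorithm:
  t^3 + t^2 - t - 10 = (t^3 + 5t^2 + 11t + 10) + (-4t^2 - 12t - 20)
  t^3 + 5t^2 + 11t + 10 = (-(1/4)t - 1/2)(-4t^2 - 12t - 20) + (0)
Last nonzero remainder: -4t^2 - 12t - 20. Dividing through by -4 gives the monic gcd t^2 + 3t + 5.
Cancel t^2 + 3t + 5 from numerator and denominator to get the reduced form.

(t - 2)/(t + 2)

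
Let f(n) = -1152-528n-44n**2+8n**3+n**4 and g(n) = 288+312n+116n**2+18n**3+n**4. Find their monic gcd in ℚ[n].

Apply the Euclidean algorithm:
  n**4+8n**3-44n**2-528n-1152 = (n**4+18n**3+116n**2+312n+288) + (-10n**3-160n**2-840n-1440)
  n**4+18n**3+116n**2+312n+288 = (-(1/10)n-1/5)(-10n**3-160n**2-840n-1440) + (0)
Last nonzero remainder: -10n**3-160n**2-840n-1440. Dividing through by -10 gives the monic gcd n**3+16n**2+84n+144.

144+84n+16n**2+n**3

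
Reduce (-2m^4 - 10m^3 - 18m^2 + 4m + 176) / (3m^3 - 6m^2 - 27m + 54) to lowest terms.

Repeated division with remainder:
  -2m^4 - 10m^3 - 18m^2 + 4m + 176 = (-(2/3)m - 14/3)(3m^3 - 6m^2 - 27m + 54) + (-64m^2 - 86m + 428)
  3m^3 - 6m^2 - 27m + 54 = (-(3/64)m + 321/2048)(-64m^2 - 86m + 428) + ((6699/1024)m - 6699/512)
  -64m^2 - 86m + 428 = (-(65536/6699)m - 219136/6699)((6699/1024)m - 6699/512) + (0)
Last nonzero remainder: (6699/1024)m - 6699/512. Dividing through by 6699/1024 gives the monic gcd m - 2.
Cancel m - 2 from numerator and denominator to get the reduced form.

(-2m^3 - 14m^2 - 46m - 88)/(3m^2 - 27)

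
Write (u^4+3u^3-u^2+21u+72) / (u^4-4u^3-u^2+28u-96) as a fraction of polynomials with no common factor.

(u+3)/(u-4)

Repeated division with remainder:
  u^4+3u^3-u^2+21u+72 = (u^4-4u^3-u^2+28u-96) + (7u^3-7u+168)
  u^4-4u^3-u^2+28u-96 = ((1/7)u-4/7)(7u^3-7u+168) + (0)
Last nonzero remainder: 7u^3-7u+168. Dividing through by 7 gives the monic gcd u^3-u+24.
Cancel u^3-u+24 from numerator and denominator to get the reduced form.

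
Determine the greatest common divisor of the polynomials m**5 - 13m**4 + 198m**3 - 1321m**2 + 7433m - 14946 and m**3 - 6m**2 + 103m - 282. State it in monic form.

By polynomial division,
  m**5 - 13m**4 + 198m**3 - 1321m**2 + 7433m - 14946 = (m**2 - 7m + 53)(m**3 - 6m**2 + 103m - 282) + (0)
The last nonzero remainder m**3 - 6m**2 + 103m - 282 is already monic.

m**3 - 6m**2 + 103m - 282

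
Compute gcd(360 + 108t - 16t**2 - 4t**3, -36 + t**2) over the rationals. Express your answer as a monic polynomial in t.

6 + t

By polynomial division,
  -4t**3 - 16t**2 + 108t + 360 = (-4t - 16)(t**2 - 36) + (-36t - 216)
  t**2 - 36 = (-(1/36)t + 1/6)(-36t - 216) + (0)
Last nonzero remainder: -36t - 216. Dividing through by -36 gives the monic gcd t + 6.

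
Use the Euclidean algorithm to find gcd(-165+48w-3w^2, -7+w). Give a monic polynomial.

Apply the Euclidean algorithm:
  -3w^2+48w-165 = (-3w+27)(w-7) + (24)
  w-7 = ((1/24)w-7/24)(24) + (0)
The last nonzero remainder is the constant 24, so the polynomials are coprime and gcd = 1.

1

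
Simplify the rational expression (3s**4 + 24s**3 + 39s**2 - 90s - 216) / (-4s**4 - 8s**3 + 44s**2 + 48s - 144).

Euclidean algorithm in ℚ[s]:
  3s**4 + 24s**3 + 39s**2 - 90s - 216 = (-3/4)(-4s**4 - 8s**3 + 44s**2 + 48s - 144) + (18s**3 + 72s**2 - 54s - 324)
  -4s**4 - 8s**3 + 44s**2 + 48s - 144 = (-(2/9)s + 4/9)(18s**3 + 72s**2 - 54s - 324) + (0)
Last nonzero remainder: 18s**3 + 72s**2 - 54s - 324. Dividing through by 18 gives the monic gcd s**3 + 4s**2 - 3s - 18.
Cancel s**3 + 4s**2 - 3s - 18 from numerator and denominator to get the reduced form.

(-3s - 12)/(4s - 8)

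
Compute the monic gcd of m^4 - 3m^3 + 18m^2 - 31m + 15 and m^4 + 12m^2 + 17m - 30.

m^3 - 2m^2 + 16m - 15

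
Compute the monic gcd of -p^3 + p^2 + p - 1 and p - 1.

p - 1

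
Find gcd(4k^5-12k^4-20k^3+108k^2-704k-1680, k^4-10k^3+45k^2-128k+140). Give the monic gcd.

k^3-8k^2+29k-70

Euclidean algorithm in ℚ[k]:
  4k^5-12k^4-20k^3+108k^2-704k-1680 = (4k+28)(k^4-10k^3+45k^2-128k+140) + (80k^3-640k^2+2320k-5600)
  k^4-10k^3+45k^2-128k+140 = ((1/80)k-1/40)(80k^3-640k^2+2320k-5600) + (0)
Last nonzero remainder: 80k^3-640k^2+2320k-5600. Dividing through by 80 gives the monic gcd k^3-8k^2+29k-70.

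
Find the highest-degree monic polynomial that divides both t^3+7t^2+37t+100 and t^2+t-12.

t+4

Euclidean algorithm in ℚ[t]:
  t^3+7t^2+37t+100 = (t+6)(t^2+t-12) + (43t+172)
  t^2+t-12 = ((1/43)t-3/43)(43t+172) + (0)
Last nonzero remainder: 43t+172. Dividing through by 43 gives the monic gcd t+4.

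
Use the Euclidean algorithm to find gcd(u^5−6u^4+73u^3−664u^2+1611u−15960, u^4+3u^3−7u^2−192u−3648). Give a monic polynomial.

By polynomial division,
  u^5−6u^4+73u^3−664u^2+1611u−15960 = (u−9)(u^4+3u^3−7u^2−192u−3648) + (107u^3−535u^2+3531u−48792)
  u^4+3u^3−7u^2−192u−3648 = ((1/107)u+8/107)(107u^3−535u^2+3531u−48792) + (0)
Last nonzero remainder: 107u^3−535u^2+3531u−48792. Dividing through by 107 gives the monic gcd u^3−5u^2+33u−456.

u^3−5u^2+33u−456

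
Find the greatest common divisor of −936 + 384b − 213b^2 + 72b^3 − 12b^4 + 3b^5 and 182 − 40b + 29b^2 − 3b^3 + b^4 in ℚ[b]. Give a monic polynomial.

Repeated division with remainder:
  3b^5 − 12b^4 + 72b^3 − 213b^2 + 384b − 936 = (3b − 3)(b^4 − 3b^3 + 29b^2 − 40b + 182) + (−24b^3 − 6b^2 − 282b − 390)
  b^4 − 3b^3 + 29b^2 − 40b + 182 = (−(1/24)b + 13/96)(−24b^3 − 6b^2 − 282b − 390) + ((289/16)b^2 − (289/16)b + 3757/16)
  −24b^3 − 6b^2 − 282b − 390 = (−(384/289)b − 480/289)((289/16)b^2 − (289/16)b + 3757/16) + (0)
Last nonzero remainder: (289/16)b^2 − (289/16)b + 3757/16. Dividing through by 289/16 gives the monic gcd b^2 − b + 13.

13 − b + b^2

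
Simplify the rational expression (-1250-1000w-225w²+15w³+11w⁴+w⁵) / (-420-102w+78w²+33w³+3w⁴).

Euclidean algorithm in ℚ[w]:
  w⁵+11w⁴+15w³-225w²-1000w-1250 = ((1/3)w)(3w⁴+33w³+78w²-102w-420) + (-11w³-191w²-860w-1250)
  3w⁴+33w³+78w²-102w-420 = (-(3/11)w+210/121)(-11w³-191w²-860w-1250) + ((21168/121)w²+(127008/121)w+211680/121)
  -11w³-191w²-860w-1250 = (-(1331/21168)w-15125/21168)((21168/121)w²+(127008/121)w+211680/121) + (0)
Last nonzero remainder: (21168/121)w²+(127008/121)w+211680/121. Dividing through by 21168/121 gives the monic gcd w²+6w+10.
Cancel w²+6w+10 from numerator and denominator to get the reduced form.

(-125-25w+5w²+w³)/(-42+15w+3w²)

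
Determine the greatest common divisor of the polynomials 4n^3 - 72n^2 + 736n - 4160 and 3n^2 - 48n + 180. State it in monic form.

n - 10

Apply the Euclidean algorithm:
  4n^3 - 72n^2 + 736n - 4160 = ((4/3)n - 8/3)(3n^2 - 48n + 180) + (368n - 3680)
  3n^2 - 48n + 180 = ((3/368)n - 9/184)(368n - 3680) + (0)
Last nonzero remainder: 368n - 3680. Dividing through by 368 gives the monic gcd n - 10.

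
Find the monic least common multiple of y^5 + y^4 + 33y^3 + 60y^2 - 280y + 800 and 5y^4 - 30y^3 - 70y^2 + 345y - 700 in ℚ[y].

y^6 - 6y^5 + 26y^4 - 171y^3 - 700y^2 + 2760y - 5600

Apply the Euclidean algorithm:
  y^5 + y^4 + 33y^3 + 60y^2 - 280y + 800 = ((1/5)y + 7/5)(5y^4 - 30y^3 - 70y^2 + 345y - 700) + (89y^3 + 89y^2 - 623y + 1780)
  5y^4 - 30y^3 - 70y^2 + 345y - 700 = ((5/89)y - 35/89)(89y^3 + 89y^2 - 623y + 1780) + (0)
Last nonzero remainder: 89y^3 + 89y^2 - 623y + 1780. Dividing through by 89 gives the monic gcd y^3 + y^2 - 7y + 20.
Then lcm(f, g) = f·g / gcd(f, g); expanding and making the result monic gives the answer.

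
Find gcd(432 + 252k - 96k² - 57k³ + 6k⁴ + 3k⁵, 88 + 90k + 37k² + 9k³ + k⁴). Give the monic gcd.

8 + 6k + k²

By polynomial division,
  3k⁵ + 6k⁴ - 57k³ - 96k² + 252k + 432 = (3k - 21)(k⁴ + 9k³ + 37k² + 90k + 88) + (21k³ + 411k² + 1878k + 2280)
  k⁴ + 9k³ + 37k² + 90k + 88 = ((1/21)k - 74/147)(21k³ + 411k² + 1878k + 2280) + ((7569/49)k² + (45414/49)k + 60552/49)
  21k³ + 411k² + 1878k + 2280 = ((343/2523)k + 4655/2523)((7569/49)k² + (45414/49)k + 60552/49) + (0)
Last nonzero remainder: (7569/49)k² + (45414/49)k + 60552/49. Dividing through by 7569/49 gives the monic gcd k² + 6k + 8.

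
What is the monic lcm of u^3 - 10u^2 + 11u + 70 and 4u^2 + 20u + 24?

u^4 - 7u^3 - 19u^2 + 103u + 210

Apply the Euclidean algorithm:
  u^3 - 10u^2 + 11u + 70 = ((1/4)u - 15/4)(4u^2 + 20u + 24) + (80u + 160)
  4u^2 + 20u + 24 = ((1/20)u + 3/20)(80u + 160) + (0)
Last nonzero remainder: 80u + 160. Dividing through by 80 gives the monic gcd u + 2.
Then lcm(f, g) = f·g / gcd(f, g); expanding and making the result monic gives the answer.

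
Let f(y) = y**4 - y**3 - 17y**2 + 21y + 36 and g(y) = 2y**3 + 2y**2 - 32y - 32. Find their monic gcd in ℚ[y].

y**2 + 5y + 4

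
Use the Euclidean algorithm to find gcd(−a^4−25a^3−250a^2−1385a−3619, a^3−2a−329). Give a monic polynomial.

a^2+7a+47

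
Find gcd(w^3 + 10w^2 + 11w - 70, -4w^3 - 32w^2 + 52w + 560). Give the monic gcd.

Apply the Euclidean algorithm:
  w^3 + 10w^2 + 11w - 70 = (-1/4)(-4w^3 - 32w^2 + 52w + 560) + (2w^2 + 24w + 70)
  -4w^3 - 32w^2 + 52w + 560 = (-2w + 8)(2w^2 + 24w + 70) + (0)
Last nonzero remainder: 2w^2 + 24w + 70. Dividing through by 2 gives the monic gcd w^2 + 12w + 35.

w^2 + 12w + 35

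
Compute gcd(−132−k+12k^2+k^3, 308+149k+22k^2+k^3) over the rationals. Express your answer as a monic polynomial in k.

Repeated division with remainder:
  k^3+12k^2−k−132 = (k^3+22k^2+149k+308) + (−10k^2−150k−440)
  k^3+22k^2+149k+308 = (−(1/10)k−7/10)(−10k^2−150k−440) + (0)
Last nonzero remainder: −10k^2−150k−440. Dividing through by −10 gives the monic gcd k^2+15k+44.

44+15k+k^2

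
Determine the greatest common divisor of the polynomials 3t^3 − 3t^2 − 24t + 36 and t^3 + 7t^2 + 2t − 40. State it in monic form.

t − 2

Repeated division with remainder:
  3t^3 − 3t^2 − 24t + 36 = (3)(t^3 + 7t^2 + 2t − 40) + (−24t^2 − 30t + 156)
  t^3 + 7t^2 + 2t − 40 = (−(1/24)t − 23/96)(−24t^2 − 30t + 156) + ((21/16)t − 21/8)
  −24t^2 − 30t + 156 = (−(128/7)t − 416/7)((21/16)t − 21/8) + (0)
Last nonzero remainder: (21/16)t − 21/8. Dividing through by 21/16 gives the monic gcd t − 2.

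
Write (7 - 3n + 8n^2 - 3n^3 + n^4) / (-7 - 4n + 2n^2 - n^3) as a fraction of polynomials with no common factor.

Euclidean algorithm in ℚ[n]:
  n^4 - 3n^3 + 8n^2 - 3n + 7 = (-n + 1)(-n^3 + 2n^2 - 4n - 7) + (2n^2 - 6n + 14)
  -n^3 + 2n^2 - 4n - 7 = (-(1/2)n - 1/2)(2n^2 - 6n + 14) + (0)
Last nonzero remainder: 2n^2 - 6n + 14. Dividing through by 2 gives the monic gcd n^2 - 3n + 7.
Cancel n^2 - 3n + 7 from numerator and denominator to get the reduced form.

(-1 - n^2)/(1 + n)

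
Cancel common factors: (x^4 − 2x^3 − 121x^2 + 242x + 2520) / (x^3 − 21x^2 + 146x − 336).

(x^3 + 5x^2 − 86x − 360)/(x^2 − 14x + 48)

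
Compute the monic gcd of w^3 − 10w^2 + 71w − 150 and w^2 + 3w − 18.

w − 3

Apply the Euclidean algorithm:
  w^3 − 10w^2 + 71w − 150 = (w − 13)(w^2 + 3w − 18) + (128w − 384)
  w^2 + 3w − 18 = ((1/128)w + 3/64)(128w − 384) + (0)
Last nonzero remainder: 128w − 384. Dividing through by 128 gives the monic gcd w − 3.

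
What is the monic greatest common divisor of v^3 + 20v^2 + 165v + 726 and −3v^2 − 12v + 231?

v + 11

Euclidean algorithm in ℚ[v]:
  v^3 + 20v^2 + 165v + 726 = (−(1/3)v − 16/3)(−3v^2 − 12v + 231) + (178v + 1958)
  −3v^2 − 12v + 231 = (−(3/178)v + 21/178)(178v + 1958) + (0)
Last nonzero remainder: 178v + 1958. Dividing through by 178 gives the monic gcd v + 11.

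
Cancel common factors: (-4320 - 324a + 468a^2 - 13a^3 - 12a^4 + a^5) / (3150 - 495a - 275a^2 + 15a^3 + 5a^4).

Apply the Euclidean algorithm:
  a^5 - 12a^4 - 13a^3 + 468a^2 - 324a - 4320 = ((1/5)a - 3)(5a^4 + 15a^3 - 275a^2 - 495a + 3150) + (87a^3 - 258a^2 - 2439a + 5130)
  5a^4 + 15a^3 - 275a^2 - 495a + 3150 = ((5/87)a + 865/2523)(87a^3 - 258a^2 - 2439a + 5130) + (-(39000/841)a^2 + (39000/841)a + 1170000/841)
  87a^3 - 258a^2 - 2439a + 5130 = (-(24389/13000)a + 47937/13000)(-(39000/841)a^2 + (39000/841)a + 1170000/841) + (0)
Last nonzero remainder: -(39000/841)a^2 + (39000/841)a + 1170000/841. Dividing through by -39000/841 gives the monic gcd a^2 - a - 30.
Cancel a^2 - a - 30 from numerator and denominator to get the reduced form.

(144 + 6a - 11a^2 + a^3)/(-105 + 20a + 5a^2)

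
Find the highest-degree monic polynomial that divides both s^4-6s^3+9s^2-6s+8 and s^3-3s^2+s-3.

s^2+1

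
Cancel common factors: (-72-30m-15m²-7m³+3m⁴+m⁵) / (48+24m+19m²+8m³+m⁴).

(-6-m+m²)/(4+m)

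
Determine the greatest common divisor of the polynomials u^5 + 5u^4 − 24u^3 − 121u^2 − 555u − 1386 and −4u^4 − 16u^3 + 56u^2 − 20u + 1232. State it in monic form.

Euclidean algorithm in ℚ[u]:
  u^5 + 5u^4 − 24u^3 − 121u^2 − 555u − 1386 = (−(1/4)u − 1/4)(−4u^4 − 16u^3 + 56u^2 − 20u + 1232) + (−14u^3 − 112u^2 − 252u − 1078)
  −4u^4 − 16u^3 + 56u^2 − 20u + 1232 = ((2/7)u − 8/7)(−14u^3 − 112u^2 − 252u − 1078) + (0)
Last nonzero remainder: −14u^3 − 112u^2 − 252u − 1078. Dividing through by −14 gives the monic gcd u^3 + 8u^2 + 18u + 77.

u^3 + 8u^2 + 18u + 77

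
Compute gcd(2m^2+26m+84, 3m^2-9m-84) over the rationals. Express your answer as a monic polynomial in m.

1

Euclidean algorithm in ℚ[m]:
  2m^2+26m+84 = (2/3)(3m^2-9m-84) + (32m+140)
  3m^2-9m-84 = ((3/32)m-177/256)(32m+140) + (819/64)
  32m+140 = ((2048/819)m+1280/117)(819/64) + (0)
The last nonzero remainder is the constant 819/64, so the polynomials are coprime and gcd = 1.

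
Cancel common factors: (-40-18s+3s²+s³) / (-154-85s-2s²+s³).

(-20+s+s²)/(-77-4s+s²)

Apply the Euclidean algorithm:
  s³+3s²-18s-40 = (s³-2s²-85s-154) + (5s²+67s+114)
  s³-2s²-85s-154 = ((1/5)s-77/25)(5s²+67s+114) + ((2464/25)s+4928/25)
  5s²+67s+114 = ((125/2464)s+1425/2464)((2464/25)s+4928/25) + (0)
Last nonzero remainder: (2464/25)s+4928/25. Dividing through by 2464/25 gives the monic gcd s+2.
Cancel s+2 from numerator and denominator to get the reduced form.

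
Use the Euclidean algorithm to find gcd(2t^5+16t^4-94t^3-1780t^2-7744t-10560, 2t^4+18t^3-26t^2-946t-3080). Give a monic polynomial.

Apply the Euclidean algorithm:
  2t^5+16t^4-94t^3-1780t^2-7744t-10560 = (t-1)(2t^4+18t^3-26t^2-946t-3080) + (-50t^3-860t^2-5610t-13640)
  2t^4+18t^3-26t^2-946t-3080 = (-(1/25)t+41/125)(-50t^3-860t^2-5610t-13640) + ((792/25)t^2+(8712/25)t+34848/25)
  -50t^3-860t^2-5610t-13640 = (-(625/396)t-3875/396)((792/25)t^2+(8712/25)t+34848/25) + (0)
Last nonzero remainder: (792/25)t^2+(8712/25)t+34848/25. Dividing through by 792/25 gives the monic gcd t^2+11t+44.

t^2+11t+44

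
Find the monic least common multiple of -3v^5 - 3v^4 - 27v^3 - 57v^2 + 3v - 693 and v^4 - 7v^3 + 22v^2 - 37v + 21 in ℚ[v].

Repeated division with remainder:
  -3v^5 - 3v^4 - 27v^3 - 57v^2 + 3v - 693 = (-3v - 24)(v^4 - 7v^3 + 22v^2 - 37v + 21) + (-129v^3 + 360v^2 - 822v - 189)
  v^4 - 7v^3 + 22v^2 - 37v + 21 = (-(1/129)v + 181/5547)(-129v^3 + 360v^2 - 822v - 189) + ((7176/1849)v^2 - (21528/1849)v + 50232/1849)
  -129v^3 + 360v^2 - 822v - 189 = (-(79507/2392)v - 16641/2392)((7176/1849)v^2 - (21528/1849)v + 50232/1849) + (0)
Last nonzero remainder: (7176/1849)v^2 - (21528/1849)v + 50232/1849. Dividing through by 7176/1849 gives the monic gcd v^2 - 3v + 7.
Then lcm(f, g) = f·g / gcd(f, g); expanding and making the result monic gives the answer.

v^7 - 3v^6 + 8v^5 - 14v^4 - 50v^3 + 292v^2 - 927v + 693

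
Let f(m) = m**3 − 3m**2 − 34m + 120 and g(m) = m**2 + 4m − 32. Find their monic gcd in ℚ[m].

m − 4

Repeated division with remainder:
  m**3 − 3m**2 − 34m + 120 = (m − 7)(m**2 + 4m − 32) + (26m − 104)
  m**2 + 4m − 32 = ((1/26)m + 4/13)(26m − 104) + (0)
Last nonzero remainder: 26m − 104. Dividing through by 26 gives the monic gcd m − 4.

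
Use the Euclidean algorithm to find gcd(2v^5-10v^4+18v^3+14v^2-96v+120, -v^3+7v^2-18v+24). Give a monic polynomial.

v^2-3v+6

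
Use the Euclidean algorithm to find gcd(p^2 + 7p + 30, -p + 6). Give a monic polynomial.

1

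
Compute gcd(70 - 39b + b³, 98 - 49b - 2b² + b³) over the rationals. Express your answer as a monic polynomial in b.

-14 + 5b + b²

Apply the Euclidean algorithm:
  b³ - 39b + 70 = (b³ - 2b² - 49b + 98) + (2b² + 10b - 28)
  b³ - 2b² - 49b + 98 = ((1/2)b - 7/2)(2b² + 10b - 28) + (0)
Last nonzero remainder: 2b² + 10b - 28. Dividing through by 2 gives the monic gcd b² + 5b - 14.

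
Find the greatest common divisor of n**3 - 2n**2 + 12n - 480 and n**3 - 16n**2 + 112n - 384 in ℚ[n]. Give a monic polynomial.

n - 8

Euclidean algorithm in ℚ[n]:
  n**3 - 2n**2 + 12n - 480 = (n**3 - 16n**2 + 112n - 384) + (14n**2 - 100n - 96)
  n**3 - 16n**2 + 112n - 384 = ((1/14)n - 31/49)(14n**2 - 100n - 96) + ((2724/49)n - 21792/49)
  14n**2 - 100n - 96 = ((343/1362)n + 49/227)((2724/49)n - 21792/49) + (0)
Last nonzero remainder: (2724/49)n - 21792/49. Dividing through by 2724/49 gives the monic gcd n - 8.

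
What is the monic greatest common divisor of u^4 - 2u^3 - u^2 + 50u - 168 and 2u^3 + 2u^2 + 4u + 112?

u^3 + u^2 + 2u + 56

Apply the Euclidean algorithm:
  u^4 - 2u^3 - u^2 + 50u - 168 = ((1/2)u - 3/2)(2u^3 + 2u^2 + 4u + 112) + (0)
Last nonzero remainder: 2u^3 + 2u^2 + 4u + 112. Dividing through by 2 gives the monic gcd u^3 + u^2 + 2u + 56.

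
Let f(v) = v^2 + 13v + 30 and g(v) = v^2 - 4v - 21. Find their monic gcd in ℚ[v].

Apply the Euclidean algorithm:
  v^2 + 13v + 30 = (v^2 - 4v - 21) + (17v + 51)
  v^2 - 4v - 21 = ((1/17)v - 7/17)(17v + 51) + (0)
Last nonzero remainder: 17v + 51. Dividing through by 17 gives the monic gcd v + 3.

v + 3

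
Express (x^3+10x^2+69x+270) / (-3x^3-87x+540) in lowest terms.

By polynomial division,
  x^3+10x^2+69x+270 = (-1/3)(-3x^3-87x+540) + (10x^2+40x+450)
  -3x^3-87x+540 = (-(3/10)x+6/5)(10x^2+40x+450) + (0)
Last nonzero remainder: 10x^2+40x+450. Dividing through by 10 gives the monic gcd x^2+4x+45.
Cancel x^2+4x+45 from numerator and denominator to get the reduced form.

(-x-6)/(3x-12)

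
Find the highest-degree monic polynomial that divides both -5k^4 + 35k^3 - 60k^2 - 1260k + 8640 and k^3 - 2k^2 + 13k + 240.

k^2 - 7k + 48

By polynomial division,
  -5k^4 + 35k^3 - 60k^2 - 1260k + 8640 = (-5k + 25)(k^3 - 2k^2 + 13k + 240) + (55k^2 - 385k + 2640)
  k^3 - 2k^2 + 13k + 240 = ((1/55)k + 1/11)(55k^2 - 385k + 2640) + (0)
Last nonzero remainder: 55k^2 - 385k + 2640. Dividing through by 55 gives the monic gcd k^2 - 7k + 48.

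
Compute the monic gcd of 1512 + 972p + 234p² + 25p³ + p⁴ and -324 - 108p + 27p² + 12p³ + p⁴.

36 + 12p + p²

Euclidean algorithm in ℚ[p]:
  p⁴ + 25p³ + 234p² + 972p + 1512 = (p⁴ + 12p³ + 27p² - 108p - 324) + (13p³ + 207p² + 1080p + 1836)
  p⁴ + 12p³ + 27p² - 108p - 324 = ((1/13)p - 51/169)(13p³ + 207p² + 1080p + 1836) + ((1080/169)p² + (12960/169)p + 38880/169)
  13p³ + 207p² + 1080p + 1836 = ((2197/1080)p + 2873/360)((1080/169)p² + (12960/169)p + 38880/169) + (0)
Last nonzero remainder: (1080/169)p² + (12960/169)p + 38880/169. Dividing through by 1080/169 gives the monic gcd p² + 12p + 36.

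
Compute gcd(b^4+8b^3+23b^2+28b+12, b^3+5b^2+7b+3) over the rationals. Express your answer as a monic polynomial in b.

b^2+4b+3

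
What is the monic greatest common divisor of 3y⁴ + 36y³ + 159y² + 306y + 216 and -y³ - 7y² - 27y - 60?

Repeated division with remainder:
  3y⁴ + 36y³ + 159y² + 306y + 216 = (-3y - 15)(-y³ - 7y² - 27y - 60) + (-27y² - 279y - 684)
  -y³ - 7y² - 27y - 60 = ((1/27)y - 10/81)(-27y² - 279y - 684) + (-(325/9)y - 1300/9)
  -27y² - 279y - 684 = ((243/325)y + 1539/325)(-(325/9)y - 1300/9) + (0)
Last nonzero remainder: -(325/9)y - 1300/9. Dividing through by -325/9 gives the monic gcd y + 4.

y + 4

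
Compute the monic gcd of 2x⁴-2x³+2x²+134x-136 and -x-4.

Repeated division with remainder:
  2x⁴-2x³+2x²+134x-136 = (-2x³+10x²-42x+34)(-x-4) + (0)
Last nonzero remainder: -x-4. Dividing through by -1 gives the monic gcd x+4.

x+4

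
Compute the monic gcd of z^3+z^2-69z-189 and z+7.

z+7

Euclidean algorithm in ℚ[z]:
  z^3+z^2-69z-189 = (z^2-6z-27)(z+7) + (0)
The last nonzero remainder z+7 is already monic.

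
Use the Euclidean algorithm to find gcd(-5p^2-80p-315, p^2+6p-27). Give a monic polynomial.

p+9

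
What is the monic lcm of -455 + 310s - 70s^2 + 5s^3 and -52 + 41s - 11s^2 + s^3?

Repeated division with remainder:
  5s^3 - 70s^2 + 310s - 455 = (5)(s^3 - 11s^2 + 41s - 52) + (-15s^2 + 105s - 195)
  s^3 - 11s^2 + 41s - 52 = (-(1/15)s + 4/15)(-15s^2 + 105s - 195) + (0)
Last nonzero remainder: -15s^2 + 105s - 195. Dividing through by -15 gives the monic gcd s^2 - 7s + 13.
Then lcm(f, g) = f·g / gcd(f, g); expanding and making the result monic gives the answer.

364 - 339s + 118s^2 - 18s^3 + s^4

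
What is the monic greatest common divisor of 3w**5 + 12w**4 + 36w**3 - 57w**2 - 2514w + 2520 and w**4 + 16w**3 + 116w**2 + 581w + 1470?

Euclidean algorithm in ℚ[w]:
  3w**5 + 12w**4 + 36w**3 - 57w**2 - 2514w + 2520 = (3w - 36)(w**4 + 16w**3 + 116w**2 + 581w + 1470) + (264w**3 + 2376w**2 + 13992w + 55440)
  w**4 + 16w**3 + 116w**2 + 581w + 1470 = ((1/264)w + 7/264)(264w**3 + 2376w**2 + 13992w + 55440) + (0)
Last nonzero remainder: 264w**3 + 2376w**2 + 13992w + 55440. Dividing through by 264 gives the monic gcd w**3 + 9w**2 + 53w + 210.

w**3 + 9w**2 + 53w + 210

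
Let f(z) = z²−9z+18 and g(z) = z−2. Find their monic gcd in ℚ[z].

1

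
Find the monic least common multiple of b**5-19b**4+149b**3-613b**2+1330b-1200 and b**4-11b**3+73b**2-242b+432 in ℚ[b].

Euclidean algorithm in ℚ[b]:
  b**5-19b**4+149b**3-613b**2+1330b-1200 = (b-8)(b**4-11b**3+73b**2-242b+432) + (-12b**3+213b**2-1038b+2256)
  b**4-11b**3+73b**2-242b+432 = (-(1/12)b-9/16)(-12b**3+213b**2-1038b+2256) + ((1701/16)b**2-(5103/8)b+1701)
  -12b**3+213b**2-1038b+2256 = (-(64/567)b+752/567)((1701/16)b**2-(5103/8)b+1701) + (0)
Last nonzero remainder: (1701/16)b**2-(5103/8)b+1701. Dividing through by 1701/16 gives the monic gcd b**2-6b+16.
Then lcm(f, g) = f·g / gcd(f, g); expanding and making the result monic gives the answer.

b**7-24b**6+271b**5-1871b**4+8418b**3-24401b**2+41910b-32400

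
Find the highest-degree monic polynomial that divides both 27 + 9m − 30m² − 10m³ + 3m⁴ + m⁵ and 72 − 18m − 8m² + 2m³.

Euclidean algorithm in ℚ[m]:
  m⁵ + 3m⁴ − 10m³ − 30m² + 9m + 27 = ((1/2)m² + (7/2)m + 27/2)(2m³ − 8m² − 18m + 72) + (105m² − 945)
  2m³ − 8m² − 18m + 72 = ((2/105)m − 8/105)(105m² − 945) + (0)
Last nonzero remainder: 105m² − 945. Dividing through by 105 gives the monic gcd m² − 9.

−9 + m²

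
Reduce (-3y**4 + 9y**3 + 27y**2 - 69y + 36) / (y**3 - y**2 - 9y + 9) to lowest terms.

(-3y**2 + 15y - 12)/(y - 3)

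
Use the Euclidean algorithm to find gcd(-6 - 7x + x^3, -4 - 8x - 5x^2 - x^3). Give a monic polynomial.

2 + 3x + x^2

Repeated division with remainder:
  x^3 - 7x - 6 = (-1)(-x^3 - 5x^2 - 8x - 4) + (-5x^2 - 15x - 10)
  -x^3 - 5x^2 - 8x - 4 = ((1/5)x + 2/5)(-5x^2 - 15x - 10) + (0)
Last nonzero remainder: -5x^2 - 15x - 10. Dividing through by -5 gives the monic gcd x^2 + 3x + 2.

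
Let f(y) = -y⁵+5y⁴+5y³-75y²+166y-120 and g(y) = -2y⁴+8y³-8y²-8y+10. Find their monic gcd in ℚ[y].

By polynomial division,
  -y⁵+5y⁴+5y³-75y²+166y-120 = ((1/2)y-1/2)(-2y⁴+8y³-8y²-8y+10) + (13y³-75y²+157y-115)
  -2y⁴+8y³-8y²-8y+10 = (-(2/13)y-46/169)(13y³-75y²+157y-115) + (-(720/169)y²+(2880/169)y-3600/169)
  13y³-75y²+157y-115 = (-(2197/720)y+3887/720)(-(720/169)y²+(2880/169)y-3600/169) + (0)
Last nonzero remainder: -(720/169)y²+(2880/169)y-3600/169. Dividing through by -720/169 gives the monic gcd y²-4y+5.

y²-4y+5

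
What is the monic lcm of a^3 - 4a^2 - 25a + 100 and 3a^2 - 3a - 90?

By polynomial division,
  a^3 - 4a^2 - 25a + 100 = ((1/3)a - 1)(3a^2 - 3a - 90) + (2a + 10)
  3a^2 - 3a - 90 = ((3/2)a - 9)(2a + 10) + (0)
Last nonzero remainder: 2a + 10. Dividing through by 2 gives the monic gcd a + 5.
Then lcm(f, g) = f·g / gcd(f, g); expanding and making the result monic gives the answer.

a^4 - 10a^3 - a^2 + 250a - 600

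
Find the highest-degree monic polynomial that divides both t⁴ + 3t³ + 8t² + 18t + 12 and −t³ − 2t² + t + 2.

By polynomial division,
  t⁴ + 3t³ + 8t² + 18t + 12 = (−t − 1)(−t³ − 2t² + t + 2) + (7t² + 21t + 14)
  −t³ − 2t² + t + 2 = (−(1/7)t + 1/7)(7t² + 21t + 14) + (0)
Last nonzero remainder: 7t² + 21t + 14. Dividing through by 7 gives the monic gcd t² + 3t + 2.

t² + 3t + 2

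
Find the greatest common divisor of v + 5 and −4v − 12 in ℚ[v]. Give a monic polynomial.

1

By polynomial division,
  v + 5 = (−1/4)(−4v − 12) + (2)
  −4v − 12 = (−2v − 6)(2) + (0)
The last nonzero remainder is the constant 2, so the polynomials are coprime and gcd = 1.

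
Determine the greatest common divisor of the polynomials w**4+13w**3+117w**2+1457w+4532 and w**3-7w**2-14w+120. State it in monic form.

Euclidean algorithm in ℚ[w]:
  w**4+13w**3+117w**2+1457w+4532 = (w+20)(w**3-7w**2-14w+120) + (271w**2+1617w+2132)
  w**3-7w**2-14w+120 = ((1/271)w-3514/73441)(271w**2+1617w+2132) + ((4076192/73441)w+16304768/73441)
  271w**2+1617w+2132 = ((19902511/4076192)w+39144053/4076192)((4076192/73441)w+16304768/73441) + (0)
Last nonzero remainder: (4076192/73441)w+16304768/73441. Dividing through by 4076192/73441 gives the monic gcd w+4.

w+4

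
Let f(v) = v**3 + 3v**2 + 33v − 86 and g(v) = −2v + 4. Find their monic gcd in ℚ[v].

By polynomial division,
  v**3 + 3v**2 + 33v − 86 = (−(1/2)v**2 − (5/2)v − 43/2)(−2v + 4) + (0)
Last nonzero remainder: −2v + 4. Dividing through by −2 gives the monic gcd v − 2.

v − 2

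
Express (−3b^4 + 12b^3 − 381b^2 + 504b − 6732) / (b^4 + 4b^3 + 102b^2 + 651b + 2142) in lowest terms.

(−3b^2 + 3b − 66)/(b^2 + 7b + 21)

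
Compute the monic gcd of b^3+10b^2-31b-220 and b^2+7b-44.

b+11

Repeated division with remainder:
  b^3+10b^2-31b-220 = (b+3)(b^2+7b-44) + (-8b-88)
  b^2+7b-44 = (-(1/8)b+1/2)(-8b-88) + (0)
Last nonzero remainder: -8b-88. Dividing through by -8 gives the monic gcd b+11.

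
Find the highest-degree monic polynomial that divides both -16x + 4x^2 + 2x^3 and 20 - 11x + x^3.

By polynomial division,
  2x^3 + 4x^2 - 16x = (2)(x^3 - 11x + 20) + (4x^2 + 6x - 40)
  x^3 - 11x + 20 = ((1/4)x - 3/8)(4x^2 + 6x - 40) + ((5/4)x + 5)
  4x^2 + 6x - 40 = ((16/5)x - 8)((5/4)x + 5) + (0)
Last nonzero remainder: (5/4)x + 5. Dividing through by 5/4 gives the monic gcd x + 4.

4 + x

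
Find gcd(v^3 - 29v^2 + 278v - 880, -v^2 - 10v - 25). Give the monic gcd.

Euclidean algorithm in ℚ[v]:
  v^3 - 29v^2 + 278v - 880 = (-v + 39)(-v^2 - 10v - 25) + (643v + 95)
  -v^2 - 10v - 25 = (-(1/643)v - 6335/413449)(643v + 95) + (-9734400/413449)
  643v + 95 = (-(265847707/9734400)v - 7855531/1946880)(-9734400/413449) + (0)
The last nonzero remainder is the constant -9734400/413449, so the polynomials are coprime and gcd = 1.

1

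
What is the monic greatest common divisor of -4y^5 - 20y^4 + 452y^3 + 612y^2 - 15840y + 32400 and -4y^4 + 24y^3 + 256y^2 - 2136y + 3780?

y^3 + y^2 - 57y + 135

Repeated division with remainder:
  -4y^5 - 20y^4 + 452y^3 + 612y^2 - 15840y + 32400 = (y + 11)(-4y^4 + 24y^3 + 256y^2 - 2136y + 3780) + (-68y^3 - 68y^2 + 3876y - 9180)
  -4y^4 + 24y^3 + 256y^2 - 2136y + 3780 = ((1/17)y - 7/17)(-68y^3 - 68y^2 + 3876y - 9180) + (0)
Last nonzero remainder: -68y^3 - 68y^2 + 3876y - 9180. Dividing through by -68 gives the monic gcd y^3 + y^2 - 57y + 135.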